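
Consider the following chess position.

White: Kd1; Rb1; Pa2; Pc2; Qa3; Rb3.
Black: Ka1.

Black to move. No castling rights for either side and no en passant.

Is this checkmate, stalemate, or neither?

Black to move; black king on a1.
In check: yes, from the white rook on b1.
King squares — b1: attacked by Rb3; a2: attacked by Qa3; b2: attacked by Rb1.
Legal moves for Black: none.
In check with no legal moves → checkmate.

checkmate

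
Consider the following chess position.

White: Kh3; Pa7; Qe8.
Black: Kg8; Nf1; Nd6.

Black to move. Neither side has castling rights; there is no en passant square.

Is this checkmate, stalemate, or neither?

Black to move; black king on g8.
In check: yes, from the white queen on e8.
King squares — f7: attacked by Qe8; g7: available; h7: available; f8: attacked by Qe8; h8: attacked by Qe8.
Legal moves for Black: Kh7, Kg7, Nxe8.
Black is in check but has 3 legal moves → neither.

neither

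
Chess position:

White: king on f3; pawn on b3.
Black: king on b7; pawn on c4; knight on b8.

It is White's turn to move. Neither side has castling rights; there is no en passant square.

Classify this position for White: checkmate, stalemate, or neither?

White to move; white king on f3.
In check: no.
Legal moves for White: Kg4, Kf4, Ke4, Kg3, Ke3, Kg2, Kf2, Ke2, bxc4, b4.
White has 10 legal moves and is not in check → neither.

neither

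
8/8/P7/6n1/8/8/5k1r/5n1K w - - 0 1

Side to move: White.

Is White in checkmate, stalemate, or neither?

checkmate

White to move; white king on h1.
In check: yes, from the black rook on h2.
King squares — g1: attacked by Kf2; g2: attacked by Kf2; h2: attacked by Nf1.
Legal moves for White: none.
In check with no legal moves → checkmate.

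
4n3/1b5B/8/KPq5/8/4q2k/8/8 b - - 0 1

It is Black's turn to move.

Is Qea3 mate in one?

yes

After Qea3: white king on a5; in check: yes, from the black queen on a3.
King squares — a4: attacked by Qa3; b4: attacked by Qa3; b5: own pawn; a6: attacked by Qa3; b6: attacked by Qc5.
White has no legal moves → checkmate.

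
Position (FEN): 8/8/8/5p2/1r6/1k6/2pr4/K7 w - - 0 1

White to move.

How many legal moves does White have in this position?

White to move; king on a1.
In check: no.
Legal moves: none.
Count: 0.

0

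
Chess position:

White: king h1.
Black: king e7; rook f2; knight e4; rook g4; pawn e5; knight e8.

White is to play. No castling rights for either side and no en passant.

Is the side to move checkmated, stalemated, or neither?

White to move; white king on h1.
In check: no.
King squares — g1: attacked by Rg4; g2: attacked by Rf2; h2: attacked by Rf2.
Legal moves for White: none.
Not in check and no legal moves → stalemate.

stalemate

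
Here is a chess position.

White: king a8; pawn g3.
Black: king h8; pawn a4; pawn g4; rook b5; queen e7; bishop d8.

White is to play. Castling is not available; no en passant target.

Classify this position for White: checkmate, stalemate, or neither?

White to move; white king on a8.
In check: no.
King squares — a7: attacked by Qe7; b7: attacked by Rb5; b8: attacked by Rb5.
Legal moves for White: none.
Not in check and no legal moves → stalemate.

stalemate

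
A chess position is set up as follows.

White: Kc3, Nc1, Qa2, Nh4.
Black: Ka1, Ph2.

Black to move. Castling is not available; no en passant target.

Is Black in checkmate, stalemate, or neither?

checkmate

Black to move; black king on a1.
In check: yes, from the white queen on a2.
King squares — b1: attacked by Qa2; a2: attacked by Nc1; b2: attacked by Qa2.
Legal moves for Black: none.
In check with no legal moves → checkmate.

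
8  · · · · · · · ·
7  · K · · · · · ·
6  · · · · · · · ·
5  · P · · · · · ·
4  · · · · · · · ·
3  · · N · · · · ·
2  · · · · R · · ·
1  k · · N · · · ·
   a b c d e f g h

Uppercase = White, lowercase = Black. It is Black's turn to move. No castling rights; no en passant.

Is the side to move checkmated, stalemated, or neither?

Black to move; black king on a1.
In check: no.
King squares — b1: attacked by Nc3; a2: attacked by Re2; b2: attacked by Nd1.
Legal moves for Black: none.
Not in check and no legal moves → stalemate.

stalemate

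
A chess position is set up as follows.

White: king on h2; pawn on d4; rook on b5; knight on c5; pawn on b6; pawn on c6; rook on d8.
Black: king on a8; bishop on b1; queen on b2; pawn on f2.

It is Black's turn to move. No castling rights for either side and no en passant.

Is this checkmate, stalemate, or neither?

checkmate

Black to move; black king on a8.
In check: yes, from the white rook on d8.
King squares — a7: attacked by Pb6; b7: attacked by Nc5; b8: attacked by Rd8.
Legal moves for Black: none.
In check with no legal moves → checkmate.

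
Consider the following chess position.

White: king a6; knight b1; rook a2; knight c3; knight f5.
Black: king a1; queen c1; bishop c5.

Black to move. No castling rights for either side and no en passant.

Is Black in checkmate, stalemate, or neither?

checkmate

Black to move; black king on a1.
In check: yes, from the white rook on a2.
King squares — b1: attacked by Nc3; a2: attacked by Nc3; b2: attacked by Ra2.
Legal moves for Black: none.
In check with no legal moves → checkmate.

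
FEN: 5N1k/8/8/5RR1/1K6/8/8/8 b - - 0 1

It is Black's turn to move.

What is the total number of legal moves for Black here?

Black to move; king on h8.
In check: no.
Legal moves: none.
Count: 0.

0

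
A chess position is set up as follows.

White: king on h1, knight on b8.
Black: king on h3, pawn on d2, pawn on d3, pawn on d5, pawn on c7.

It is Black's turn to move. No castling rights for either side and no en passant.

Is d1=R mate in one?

After d1=R: white king on h1; in check: yes, from the black rook on d1.
King squares — g1: attacked by Rd1; g2: attacked by Kh3; h2: attacked by Kh3.
White has no legal moves → checkmate.

yes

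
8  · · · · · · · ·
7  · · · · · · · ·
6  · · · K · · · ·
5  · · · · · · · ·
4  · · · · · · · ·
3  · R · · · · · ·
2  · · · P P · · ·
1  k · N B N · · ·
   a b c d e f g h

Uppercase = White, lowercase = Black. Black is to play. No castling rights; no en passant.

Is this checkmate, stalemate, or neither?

Black to move; black king on a1.
In check: no.
King squares — b1: attacked by Rb3; a2: attacked by Nc1; b2: attacked by Rb3.
Legal moves for Black: none.
Not in check and no legal moves → stalemate.

stalemate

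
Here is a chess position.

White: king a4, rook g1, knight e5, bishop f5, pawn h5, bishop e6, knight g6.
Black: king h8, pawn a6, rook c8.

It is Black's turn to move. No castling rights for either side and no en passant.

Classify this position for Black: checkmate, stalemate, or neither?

neither

Black to move; black king on h8.
In check: yes, from the white knight on g6.
King squares — g7: available; h7: available; g8: attacked by Be6.
Legal moves for Black: Kh7, Kg7.
Black is in check but has 2 legal moves → neither.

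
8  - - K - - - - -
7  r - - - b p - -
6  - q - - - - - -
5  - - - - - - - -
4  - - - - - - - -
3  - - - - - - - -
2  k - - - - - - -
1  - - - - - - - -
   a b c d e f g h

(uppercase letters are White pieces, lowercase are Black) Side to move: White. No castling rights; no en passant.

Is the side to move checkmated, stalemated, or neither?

stalemate

White to move; white king on c8.
In check: no.
King squares — b7: attacked by Qb6; c7: attacked by Qb6; d7: attacked by Ra7; b8: attacked by Qb6; d8: attacked by Qb6.
Legal moves for White: none.
Not in check and no legal moves → stalemate.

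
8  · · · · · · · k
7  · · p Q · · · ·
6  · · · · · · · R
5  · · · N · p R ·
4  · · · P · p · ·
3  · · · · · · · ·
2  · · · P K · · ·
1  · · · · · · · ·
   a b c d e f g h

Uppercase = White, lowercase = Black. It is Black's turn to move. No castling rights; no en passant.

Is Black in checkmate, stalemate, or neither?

Black to move; black king on h8.
In check: yes, from the white rook on h6.
King squares — g7: attacked by Rg5; h7: attacked by Rh6; g8: attacked by Rg5.
Legal moves for Black: none.
In check with no legal moves → checkmate.

checkmate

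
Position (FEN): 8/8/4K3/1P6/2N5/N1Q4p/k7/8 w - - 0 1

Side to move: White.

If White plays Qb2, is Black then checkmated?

yes

After Qb2: black king on a2; in check: yes, from the white queen on b2.
King squares — a1: attacked by Qb2; b1: attacked by Qb2; b2: attacked by Nc4; a3: attacked by Qb2; b3: attacked by Qb2.
Black has no legal moves → checkmate.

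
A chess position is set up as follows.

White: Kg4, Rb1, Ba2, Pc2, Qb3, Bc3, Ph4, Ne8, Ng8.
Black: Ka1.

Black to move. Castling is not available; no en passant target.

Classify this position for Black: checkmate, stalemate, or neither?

checkmate

Black to move; black king on a1.
In check: yes, from the white rook on b1 and the white bishop on c3.
King squares — b1: attacked by Ba2; a2: attacked by Qb3; b2: attacked by Rb1.
Legal moves for Black: none.
In check with no legal moves → checkmate.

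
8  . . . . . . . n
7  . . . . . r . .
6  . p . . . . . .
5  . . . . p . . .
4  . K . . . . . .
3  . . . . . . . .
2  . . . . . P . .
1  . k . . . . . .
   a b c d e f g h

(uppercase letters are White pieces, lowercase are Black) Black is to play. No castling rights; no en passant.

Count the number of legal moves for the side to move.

21

Black to move; king on b1.
In check: no.
Legal moves: Ng6, Rf8, Rh7, Rg7, Re7, Rd7, Rc7, Rb7, Ra7, Rf6, Rf5, Rf4+, Rf3, Rxf2, Kc2, Kb2, Ka2, Kc1, Ka1, b5, e4.
Count: 21.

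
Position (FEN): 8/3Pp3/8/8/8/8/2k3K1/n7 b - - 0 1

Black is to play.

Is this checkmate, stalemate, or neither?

Black to move; black king on c2.
In check: no.
Legal moves for Black: Kd3, Kc3, Kb3, Kd2, Kb2, Kd1, Kc1, Kb1, Nb3, e6, e5.
Black has 11 legal moves and is not in check → neither.

neither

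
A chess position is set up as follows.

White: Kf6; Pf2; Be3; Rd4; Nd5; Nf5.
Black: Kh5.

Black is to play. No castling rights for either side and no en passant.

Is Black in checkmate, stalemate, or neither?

Black to move; black king on h5.
In check: no.
King squares — g4: attacked by Rd4; h4: attacked by Rd4; g5: attacked by Be3; g6: attacked by Kf6; h6: attacked by Be3.
Legal moves for Black: none.
Not in check and no legal moves → stalemate.

stalemate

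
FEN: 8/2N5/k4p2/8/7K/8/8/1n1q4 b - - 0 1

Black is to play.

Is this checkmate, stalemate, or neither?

Black to move; black king on a6.
In check: yes, from the white knight on c7.
King squares — a5: available; b5: attacked by Nc7; b6: available; a7: available; b7: available.
Legal moves for Black: Kb7, Ka7, Kb6, Ka5.
Black is in check but has 4 legal moves → neither.

neither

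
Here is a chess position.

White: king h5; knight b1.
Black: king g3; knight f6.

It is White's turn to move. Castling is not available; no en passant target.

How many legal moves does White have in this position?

White to move; king on h5.
In check: yes, from the black knight on f6.
Legal moves: Kh6, Kg6, Kg5.
Count: 3.

3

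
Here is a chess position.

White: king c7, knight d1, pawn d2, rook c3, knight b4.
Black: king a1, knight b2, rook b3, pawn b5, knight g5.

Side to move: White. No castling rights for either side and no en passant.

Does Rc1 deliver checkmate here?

After Rc1: black king on a1; in check: yes, from the white rook on c1.
King squares — b1: attacked by Rc1; a2: attacked by Nb4; b2: own knight.
Black has no legal moves → checkmate.

yes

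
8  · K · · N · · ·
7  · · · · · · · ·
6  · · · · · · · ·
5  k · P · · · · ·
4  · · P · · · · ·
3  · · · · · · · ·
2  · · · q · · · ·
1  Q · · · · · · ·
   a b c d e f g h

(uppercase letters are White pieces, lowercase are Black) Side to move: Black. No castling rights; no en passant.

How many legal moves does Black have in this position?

Black to move; king on a5.
In check: yes, from the white queen on a1.
Legal moves: Kb4, Qa2.
Count: 2.

2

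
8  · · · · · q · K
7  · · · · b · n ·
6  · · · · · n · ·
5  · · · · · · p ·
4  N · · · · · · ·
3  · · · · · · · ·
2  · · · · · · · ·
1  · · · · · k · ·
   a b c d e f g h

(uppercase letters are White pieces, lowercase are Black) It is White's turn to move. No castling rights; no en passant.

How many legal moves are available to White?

White to move; king on h8.
In check: yes, from the black queen on f8.
Legal moves: none.
Count: 0.

0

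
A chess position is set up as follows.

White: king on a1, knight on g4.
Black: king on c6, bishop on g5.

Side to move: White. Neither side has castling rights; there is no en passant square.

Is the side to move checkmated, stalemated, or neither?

neither

White to move; white king on a1.
In check: no.
Legal moves for White: Nh6, Nf6, Ne5+, Ne3, Nh2, Nf2, Kb2, Ka2, Kb1.
White has 9 legal moves and is not in check → neither.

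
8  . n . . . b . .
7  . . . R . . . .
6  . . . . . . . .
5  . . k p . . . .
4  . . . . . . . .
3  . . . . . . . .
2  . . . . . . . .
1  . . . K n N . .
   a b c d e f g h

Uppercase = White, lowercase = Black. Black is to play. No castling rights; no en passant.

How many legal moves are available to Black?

18

Black to move; king on c5.
In check: no.
Legal moves: Bg7, Be7, Bh6, Bd6, Nxd7, Nc6, Na6, Kc6, Kb6, Kb5, Kd4, Kc4, Kb4, Nf3, Nd3, Ng2, Nc2, d4.
Count: 18.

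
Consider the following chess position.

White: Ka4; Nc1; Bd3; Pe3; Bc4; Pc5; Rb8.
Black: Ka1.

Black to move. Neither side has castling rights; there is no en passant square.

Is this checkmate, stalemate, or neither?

stalemate

Black to move; black king on a1.
In check: no.
King squares — b1: attacked by Bd3; a2: attacked by Nc1; b2: attacked by Rb8.
Legal moves for Black: none.
Not in check and no legal moves → stalemate.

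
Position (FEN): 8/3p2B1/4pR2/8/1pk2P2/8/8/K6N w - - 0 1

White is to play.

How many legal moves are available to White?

White to move; king on a1.
In check: no.
Legal moves: Bh8, Bf8, Bh6, Rf8, Rf7, Rh6, Rg6, Rxe6, Rf5, Ng3, Nf2, Kb2, Ka2, Kb1, f5.
Count: 15.

15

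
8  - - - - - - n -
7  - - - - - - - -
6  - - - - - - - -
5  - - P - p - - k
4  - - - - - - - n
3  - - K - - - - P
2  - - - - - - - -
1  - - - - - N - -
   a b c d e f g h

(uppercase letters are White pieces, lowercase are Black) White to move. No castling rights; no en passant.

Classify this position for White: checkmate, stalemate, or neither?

neither

White to move; white king on c3.
In check: no.
Legal moves for White: Kc4, Kb4, Kd3, Kb3, Kd2, Kc2, Kb2, Ng3+, Ne3, Nh2, Nd2, c6.
White has 12 legal moves and is not in check → neither.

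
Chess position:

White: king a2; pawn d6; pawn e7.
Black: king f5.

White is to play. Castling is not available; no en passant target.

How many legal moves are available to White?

White to move; king on a2.
In check: no.
Legal moves: Kb3, Ka3, Kb2, Kb1, Ka1, e8=Q, e8=R, e8=B, e8=N, d7.
Count: 10.

10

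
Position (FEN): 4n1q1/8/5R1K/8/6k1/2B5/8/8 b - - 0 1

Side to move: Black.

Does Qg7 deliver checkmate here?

After Qg7: white king on h6; in check: yes, from the black queen on g7.
King squares — g5: attacked by Kg4; h5: attacked by Kg4; g6: attacked by Qg7; g7: attacked by Ne8; h7: attacked by Qg7.
White has no legal moves → checkmate.

yes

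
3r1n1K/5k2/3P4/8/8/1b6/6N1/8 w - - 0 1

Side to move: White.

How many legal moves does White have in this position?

White to move; king on h8.
In check: no.
Legal moves: Nh4, Nf4, Ne3, Ne1, d7.
Count: 5.

5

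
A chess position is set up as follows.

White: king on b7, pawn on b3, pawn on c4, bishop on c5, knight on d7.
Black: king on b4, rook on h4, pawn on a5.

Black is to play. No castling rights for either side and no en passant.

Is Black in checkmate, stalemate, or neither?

neither

Black to move; black king on b4.
In check: yes, from the white bishop on c5.
Legal moves for Black: Kc3, Kxb3.
Black is in check but has 2 legal moves → neither.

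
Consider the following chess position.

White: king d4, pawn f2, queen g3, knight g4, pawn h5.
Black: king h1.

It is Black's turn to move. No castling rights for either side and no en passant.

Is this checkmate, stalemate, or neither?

stalemate

Black to move; black king on h1.
In check: no.
King squares — g1: attacked by Qg3; g2: attacked by Qg3; h2: attacked by Qg3.
Legal moves for Black: none.
Not in check and no legal moves → stalemate.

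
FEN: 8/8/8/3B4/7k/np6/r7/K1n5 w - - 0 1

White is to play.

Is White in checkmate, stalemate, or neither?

checkmate

White to move; white king on a1.
In check: yes, from the black rook on a2.
King squares — b1: attacked by Na3; a2: attacked by Nc1; b2: attacked by Ra2.
Legal moves for White: none.
In check with no legal moves → checkmate.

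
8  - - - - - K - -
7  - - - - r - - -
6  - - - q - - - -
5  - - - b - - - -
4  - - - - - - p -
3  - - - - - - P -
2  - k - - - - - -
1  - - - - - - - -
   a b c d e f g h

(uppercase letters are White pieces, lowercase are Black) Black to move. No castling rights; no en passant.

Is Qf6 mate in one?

After Qf6: white king on f8; in check: yes, from the black queen on f6.
King squares — e7: attacked by Qf6; f7: attacked by Bd5; g7: attacked by Qf6; e8: attacked by Re7; g8: attacked by Bd5.
White has no legal moves → checkmate.

yes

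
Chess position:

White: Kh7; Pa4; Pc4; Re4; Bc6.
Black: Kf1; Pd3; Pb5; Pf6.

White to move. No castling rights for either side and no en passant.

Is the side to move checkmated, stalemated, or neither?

neither

White to move; white king on h7.
In check: no.
Legal moves for White include: Kh8, Kg8, Kg7, Kh6, Kg6, Be8, Ba8, Bd7, Bb7, Bd5, Bxb5, Re8, Re7, Re6, Re5, Rh4, Rg4, Rf4+, ... (list truncated; more exist).
White has legal moves and is not in check → neither.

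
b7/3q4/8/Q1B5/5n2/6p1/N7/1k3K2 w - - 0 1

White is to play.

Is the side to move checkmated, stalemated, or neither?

neither

White to move; white king on f1.
In check: no.
Legal moves for White include: Bf8, Be7, Ba7, Bd6, Bb6, Bd4, Bb4, Be3, Ba3, Bf2, Bg1, Qd8, Qxa8, Qc7, Qa7, Qb6+, Qa6, Qb5+, ... (list truncated; more exist).
White has legal moves and is not in check → neither.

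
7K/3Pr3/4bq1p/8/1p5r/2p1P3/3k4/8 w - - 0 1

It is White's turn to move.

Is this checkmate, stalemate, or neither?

checkmate

White to move; white king on h8.
In check: yes, from the black queen on f6.
King squares — g7: attacked by Qf6; h7: attacked by Re7; g8: attacked by Be6.
Legal moves for White: none.
In check with no legal moves → checkmate.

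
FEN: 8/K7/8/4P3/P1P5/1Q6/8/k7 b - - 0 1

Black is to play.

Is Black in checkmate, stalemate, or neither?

stalemate

Black to move; black king on a1.
In check: no.
King squares — b1: attacked by Qb3; a2: attacked by Qb3; b2: attacked by Qb3.
Legal moves for Black: none.
Not in check and no legal moves → stalemate.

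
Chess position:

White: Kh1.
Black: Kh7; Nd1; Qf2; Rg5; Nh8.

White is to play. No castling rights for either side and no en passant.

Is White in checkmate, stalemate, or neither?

stalemate

White to move; white king on h1.
In check: no.
King squares — g1: attacked by Qf2; g2: attacked by Qf2; h2: attacked by Qf2.
Legal moves for White: none.
Not in check and no legal moves → stalemate.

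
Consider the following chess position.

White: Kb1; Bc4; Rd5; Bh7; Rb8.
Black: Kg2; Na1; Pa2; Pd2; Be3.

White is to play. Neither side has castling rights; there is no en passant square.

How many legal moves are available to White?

4

White to move; king on b1.
In check: yes, from the black pawn on a2.
Legal moves: Kb2, Kxa2, Kxa1, Bxa2.
Count: 4.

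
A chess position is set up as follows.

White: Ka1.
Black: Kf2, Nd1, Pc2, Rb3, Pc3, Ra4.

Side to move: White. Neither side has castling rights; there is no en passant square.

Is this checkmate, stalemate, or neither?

White to move; white king on a1.
In check: yes, from the black rook on a4.
King squares — b1: attacked by Pc2; a2: attacked by Ra4; b2: attacked by Nd1.
Legal moves for White: none.
In check with no legal moves → checkmate.

checkmate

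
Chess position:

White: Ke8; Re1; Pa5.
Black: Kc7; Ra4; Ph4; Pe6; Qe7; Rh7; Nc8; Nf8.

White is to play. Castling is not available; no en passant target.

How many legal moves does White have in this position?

White to move; king on e8.
In check: yes, from the black queen on e7.
Legal moves: none.
Count: 0.

0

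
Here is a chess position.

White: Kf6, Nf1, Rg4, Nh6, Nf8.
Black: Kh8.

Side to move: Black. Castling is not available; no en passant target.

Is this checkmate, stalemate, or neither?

stalemate

Black to move; black king on h8.
In check: no.
King squares — g7: attacked by Rg4; h7: attacked by Nf8; g8: attacked by Rg4.
Legal moves for Black: none.
Not in check and no legal moves → stalemate.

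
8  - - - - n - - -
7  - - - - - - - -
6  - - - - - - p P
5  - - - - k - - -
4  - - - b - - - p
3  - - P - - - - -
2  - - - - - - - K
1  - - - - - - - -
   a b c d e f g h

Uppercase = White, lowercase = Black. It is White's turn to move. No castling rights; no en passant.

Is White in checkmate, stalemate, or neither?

neither

White to move; white king on h2.
In check: no.
Legal moves for White: Kh3, Kg2, Kh1, cxd4+, h7, c4.
White has 6 legal moves and is not in check → neither.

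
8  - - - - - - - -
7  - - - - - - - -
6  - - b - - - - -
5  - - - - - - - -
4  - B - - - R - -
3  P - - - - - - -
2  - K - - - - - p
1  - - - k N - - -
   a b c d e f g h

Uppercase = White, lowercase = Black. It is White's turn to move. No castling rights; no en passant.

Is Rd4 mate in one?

no

After Rd4: black king on d1; in check: yes, from the white rook on d4.
Black has 1 legal reply: Ke2.
In check but a legal move exists → not checkmate.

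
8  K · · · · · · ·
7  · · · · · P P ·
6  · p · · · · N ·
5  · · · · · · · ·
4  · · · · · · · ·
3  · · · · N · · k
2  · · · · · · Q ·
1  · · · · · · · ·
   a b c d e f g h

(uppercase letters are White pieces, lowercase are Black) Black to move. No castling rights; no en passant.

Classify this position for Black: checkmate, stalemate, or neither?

Black to move; black king on h3.
In check: yes, from the white queen on g2.
King squares — g2: attacked by Ne3; h2: attacked by Qg2; g3: attacked by Qg2; g4: attacked by Qg2; h4: attacked by Ng6.
Legal moves for Black: none.
In check with no legal moves → checkmate.

checkmate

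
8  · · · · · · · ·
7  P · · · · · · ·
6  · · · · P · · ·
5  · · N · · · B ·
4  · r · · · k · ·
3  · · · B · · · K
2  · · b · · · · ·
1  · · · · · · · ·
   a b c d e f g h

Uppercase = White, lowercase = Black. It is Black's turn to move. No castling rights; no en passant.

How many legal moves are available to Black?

3

Black to move; king on f4.
In check: yes, from the white bishop on g5.
Legal moves: Kxg5, Ke5, Kf3.
Count: 3.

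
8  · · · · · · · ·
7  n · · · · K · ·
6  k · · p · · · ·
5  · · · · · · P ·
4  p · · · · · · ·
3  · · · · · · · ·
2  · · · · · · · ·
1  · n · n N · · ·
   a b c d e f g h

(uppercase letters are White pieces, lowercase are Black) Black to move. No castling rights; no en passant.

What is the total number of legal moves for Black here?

Black to move; king on a6.
In check: no.
Legal moves: Nc8, Nc6, Nb5, Kb7, Kb6, Kb5, Ka5, Ne3, Ndc3, Nf2, Nb2, Nbc3, Na3, Nd2, d5, a3.
Count: 16.

16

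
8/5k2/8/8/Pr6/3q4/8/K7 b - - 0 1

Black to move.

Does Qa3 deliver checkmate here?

yes

After Qa3: white king on a1; in check: yes, from the black queen on a3.
King squares — b1: attacked by Rb4; a2: attacked by Qa3; b2: attacked by Qa3.
White has no legal moves → checkmate.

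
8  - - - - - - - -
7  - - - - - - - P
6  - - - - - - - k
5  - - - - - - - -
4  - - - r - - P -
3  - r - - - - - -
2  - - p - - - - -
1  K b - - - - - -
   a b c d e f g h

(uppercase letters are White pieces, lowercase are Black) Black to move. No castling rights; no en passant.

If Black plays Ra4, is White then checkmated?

yes

After Ra4: white king on a1; in check: yes, from the black rook on a4.
King squares — b1: attacked by Pc2; a2: attacked by Bb1; b2: attacked by Rb3.
White has no legal moves → checkmate.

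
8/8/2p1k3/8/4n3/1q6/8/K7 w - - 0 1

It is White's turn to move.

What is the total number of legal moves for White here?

0

White to move; king on a1.
In check: no.
Legal moves: none.
Count: 0.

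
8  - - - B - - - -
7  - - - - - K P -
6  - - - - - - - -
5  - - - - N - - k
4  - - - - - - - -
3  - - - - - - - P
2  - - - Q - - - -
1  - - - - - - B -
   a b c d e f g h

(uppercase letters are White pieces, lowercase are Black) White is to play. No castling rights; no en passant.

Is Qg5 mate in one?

After Qg5: black king on h5; in check: yes, from the white queen on g5.
King squares — g4: attacked by Ph3; h4: attacked by Qg5; g5: attacked by Bd8; g6: attacked by Ne5; h6: attacked by Qg5.
Black has no legal moves → checkmate.

yes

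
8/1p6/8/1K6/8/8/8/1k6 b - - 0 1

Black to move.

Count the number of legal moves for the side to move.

6

Black to move; king on b1.
In check: no.
Legal moves: Kc2, Kb2, Ka2, Kc1, Ka1, b6.
Count: 6.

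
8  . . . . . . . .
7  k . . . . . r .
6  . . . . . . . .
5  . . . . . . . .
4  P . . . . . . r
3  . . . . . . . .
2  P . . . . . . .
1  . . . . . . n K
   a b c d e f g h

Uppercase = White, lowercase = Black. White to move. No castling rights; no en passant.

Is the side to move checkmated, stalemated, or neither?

checkmate

White to move; white king on h1.
In check: yes, from the black rook on h4.
King squares — g1: attacked by Rg7; g2: attacked by Rg7; h2: attacked by Rh4.
Legal moves for White: none.
In check with no legal moves → checkmate.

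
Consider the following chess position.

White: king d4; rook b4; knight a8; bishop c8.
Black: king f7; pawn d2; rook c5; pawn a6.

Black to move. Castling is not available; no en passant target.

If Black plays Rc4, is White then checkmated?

After Rc4: white king on d4; in check: yes, from the black rook on c4.
White has 6 legal replies: Ke5, Kd5, Kxc4, Ke3, Kd3, Rxc4.
In check but a legal move exists → not checkmate.

no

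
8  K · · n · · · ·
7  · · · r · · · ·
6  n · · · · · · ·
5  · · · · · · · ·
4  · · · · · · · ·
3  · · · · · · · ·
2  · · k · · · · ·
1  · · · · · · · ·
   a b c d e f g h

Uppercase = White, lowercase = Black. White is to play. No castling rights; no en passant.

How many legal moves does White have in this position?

White to move; king on a8.
In check: no.
Legal moves: none.
Count: 0.

0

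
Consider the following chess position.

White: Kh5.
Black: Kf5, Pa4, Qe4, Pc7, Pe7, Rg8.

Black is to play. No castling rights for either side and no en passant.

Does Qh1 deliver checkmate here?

After Qh1: white king on h5; in check: yes, from the black queen on h1.
King squares — g4: attacked by Kf5; h4: attacked by Qh1; g5: attacked by Kf5; g6: attacked by Kf5; h6: attacked by Qh1.
White has no legal moves → checkmate.

yes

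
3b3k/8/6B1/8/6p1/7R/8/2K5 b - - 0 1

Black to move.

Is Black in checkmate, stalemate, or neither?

Black to move; black king on h8.
In check: yes, from the white rook on h3.
King squares — g7: available; h7: attacked by Rh3; g8: available.
Legal moves for Black: Kg8, Kg7, Bh4, gxh3.
Black is in check but has 4 legal moves → neither.

neither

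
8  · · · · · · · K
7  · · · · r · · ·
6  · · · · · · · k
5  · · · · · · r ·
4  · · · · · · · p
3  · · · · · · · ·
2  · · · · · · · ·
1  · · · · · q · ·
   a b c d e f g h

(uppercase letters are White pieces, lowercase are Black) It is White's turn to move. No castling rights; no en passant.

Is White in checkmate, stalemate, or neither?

stalemate

White to move; white king on h8.
In check: no.
King squares — g7: attacked by Rg5; h7: attacked by Kh6; g8: attacked by Rg5.
Legal moves for White: none.
Not in check and no legal moves → stalemate.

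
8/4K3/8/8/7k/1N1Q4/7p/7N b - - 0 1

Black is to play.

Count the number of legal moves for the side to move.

Black to move; king on h4.
In check: no.
Legal moves: Kh5, Kg5, Kg4.
Count: 3.

3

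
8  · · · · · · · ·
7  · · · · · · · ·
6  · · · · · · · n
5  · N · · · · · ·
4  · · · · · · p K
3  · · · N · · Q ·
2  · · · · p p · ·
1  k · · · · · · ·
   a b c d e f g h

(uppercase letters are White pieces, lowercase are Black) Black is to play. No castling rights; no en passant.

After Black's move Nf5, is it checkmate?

no

After Nf5: white king on h4; in check: yes, from the black knight on f5.
White has 3 legal replies: Kh5, Kg5, Kxg4.
In check but a legal move exists → not checkmate.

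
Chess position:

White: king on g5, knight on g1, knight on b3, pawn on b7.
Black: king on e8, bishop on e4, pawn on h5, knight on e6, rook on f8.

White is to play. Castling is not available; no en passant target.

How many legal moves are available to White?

3

White to move; king on g5.
In check: yes, from the black knight on e6.
Legal moves: Kh6, Kxh5, Kh4.
Count: 3.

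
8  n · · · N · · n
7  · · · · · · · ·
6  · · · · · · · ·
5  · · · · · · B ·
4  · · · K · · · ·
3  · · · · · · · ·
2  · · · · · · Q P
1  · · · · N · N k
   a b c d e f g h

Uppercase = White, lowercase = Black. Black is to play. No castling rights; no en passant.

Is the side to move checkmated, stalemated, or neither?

Black to move; black king on h1.
In check: yes, from the white queen on g2.
King squares — g1: attacked by Qg2; g2: attacked by Ne1; h2: attacked by Qg2.
Legal moves for Black: none.
In check with no legal moves → checkmate.

checkmate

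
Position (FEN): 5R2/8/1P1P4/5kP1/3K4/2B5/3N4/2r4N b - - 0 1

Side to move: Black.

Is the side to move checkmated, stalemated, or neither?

neither

Black to move; black king on f5.
In check: yes, from the white rook on f8.
Legal moves for Black: Kg6, Ke6, Kxg5, Kg4.
Black is in check but has 4 legal moves → neither.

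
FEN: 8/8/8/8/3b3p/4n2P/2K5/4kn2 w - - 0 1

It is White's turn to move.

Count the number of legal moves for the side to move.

White to move; king on c2.
In check: yes, from the black knight on e3.
Legal moves: Kd3, Kb3, Kc1, Kb1.
Count: 4.

4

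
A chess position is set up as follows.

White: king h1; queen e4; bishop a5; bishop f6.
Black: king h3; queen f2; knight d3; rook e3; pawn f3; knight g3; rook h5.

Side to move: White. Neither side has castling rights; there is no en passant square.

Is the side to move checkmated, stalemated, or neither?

White to move; white king on h1.
In check: yes, from the black knight on g3.
King squares — g1: attacked by Qf2; g2: attacked by Qf2; h2: attacked by Qf2.
Legal moves for White: none.
In check with no legal moves → checkmate.

checkmate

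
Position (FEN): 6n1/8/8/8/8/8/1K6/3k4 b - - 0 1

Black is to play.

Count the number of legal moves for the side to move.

Black to move; king on d1.
In check: no.
Legal moves: Ne7, Nh6, Nf6, Ke2, Kd2, Ke1.
Count: 6.

6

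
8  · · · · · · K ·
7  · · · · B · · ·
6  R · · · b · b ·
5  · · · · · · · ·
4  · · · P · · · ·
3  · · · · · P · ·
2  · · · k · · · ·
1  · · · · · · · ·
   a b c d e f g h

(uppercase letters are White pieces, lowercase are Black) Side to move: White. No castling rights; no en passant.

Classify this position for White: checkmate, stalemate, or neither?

White to move; white king on g8.
In check: yes, from the black bishop on e6.
Legal moves for White: Kh8, Kf8, Kg7, Rxe6.
White is in check but has 4 legal moves → neither.

neither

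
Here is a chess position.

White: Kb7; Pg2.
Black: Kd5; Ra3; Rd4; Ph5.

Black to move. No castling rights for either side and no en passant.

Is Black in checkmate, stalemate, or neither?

neither

Black to move; black king on d5.
In check: no.
Legal moves for Black include: Ke6, Kd6, Ke5, Kc5, Ke4, Kc4, Rh4, Rg4, Rf4, Re4, Rc4, Rb4+, Rda4, Rdd3, Rd2, Rd1, Ra8, Ra7+, ... (list truncated; more exist).
Black has legal moves and is not in check → neither.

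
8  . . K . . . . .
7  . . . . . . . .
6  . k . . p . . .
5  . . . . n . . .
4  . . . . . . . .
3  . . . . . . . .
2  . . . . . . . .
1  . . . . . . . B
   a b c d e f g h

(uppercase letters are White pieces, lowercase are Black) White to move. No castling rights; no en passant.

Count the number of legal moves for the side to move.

White to move; king on c8.
In check: no.
Legal moves: Kd8, Kb8, Ba8, Bb7, Bc6, Bd5, Be4, Bf3, Bg2.
Count: 9.

9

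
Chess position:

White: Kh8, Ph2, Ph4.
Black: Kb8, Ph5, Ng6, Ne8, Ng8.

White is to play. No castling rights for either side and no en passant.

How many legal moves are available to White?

White to move; king on h8.
In check: yes, from the black knight on g6.
Legal moves: Kxg8, Kh7.
Count: 2.

2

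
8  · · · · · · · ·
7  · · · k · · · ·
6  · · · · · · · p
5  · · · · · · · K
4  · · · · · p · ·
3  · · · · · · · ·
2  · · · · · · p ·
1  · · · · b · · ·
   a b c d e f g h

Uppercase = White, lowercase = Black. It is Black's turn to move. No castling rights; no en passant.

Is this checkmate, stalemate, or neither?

Black to move; black king on d7.
In check: no.
Legal moves for Black include: Ke8, Kd8, Kc8, Ke7, Kc7, Ke6, Kd6, Kc6, Ba5, Bh4, Bb4, Bg3, Bc3, Bf2, Bd2, f3, g1=Q, g1=R, ... (list truncated; more exist).
Black has legal moves and is not in check → neither.

neither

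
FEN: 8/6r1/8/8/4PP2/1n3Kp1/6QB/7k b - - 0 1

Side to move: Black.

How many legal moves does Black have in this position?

Black to move; king on h1.
In check: yes, from the white queen on g2.
Legal moves: none.
Count: 0.

0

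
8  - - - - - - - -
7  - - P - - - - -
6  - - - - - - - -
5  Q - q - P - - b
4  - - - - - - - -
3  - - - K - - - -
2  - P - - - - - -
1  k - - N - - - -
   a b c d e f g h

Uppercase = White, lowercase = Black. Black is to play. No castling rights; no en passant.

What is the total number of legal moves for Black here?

Black to move; king on a1.
In check: yes, from the white queen on a5.
Legal moves: Kb1, Qxa5, Qa3+.
Count: 3.

3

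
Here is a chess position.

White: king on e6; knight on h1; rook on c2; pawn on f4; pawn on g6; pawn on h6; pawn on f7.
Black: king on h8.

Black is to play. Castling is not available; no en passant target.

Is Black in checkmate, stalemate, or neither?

Black to move; black king on h8.
In check: no.
King squares — g7: attacked by Ph6; h7: attacked by Pg6; g8: attacked by Pf7.
Legal moves for Black: none.
Not in check and no legal moves → stalemate.

stalemate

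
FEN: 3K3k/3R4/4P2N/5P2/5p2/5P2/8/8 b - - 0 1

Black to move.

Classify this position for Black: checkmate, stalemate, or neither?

Black to move; black king on h8.
In check: no.
King squares — g7: attacked by Rd7; h7: attacked by Rd7; g8: attacked by Nh6.
Legal moves for Black: none.
Not in check and no legal moves → stalemate.

stalemate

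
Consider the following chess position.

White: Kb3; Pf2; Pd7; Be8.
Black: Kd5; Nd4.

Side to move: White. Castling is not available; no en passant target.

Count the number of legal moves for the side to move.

6

White to move; king on b3.
In check: yes, from the black knight on d4.
Legal moves: Kb4, Ka4, Kc3, Ka3, Kb2, Ka2.
Count: 6.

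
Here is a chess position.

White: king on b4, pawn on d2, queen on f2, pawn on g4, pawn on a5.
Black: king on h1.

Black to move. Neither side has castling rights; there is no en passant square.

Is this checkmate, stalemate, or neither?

stalemate

Black to move; black king on h1.
In check: no.
King squares — g1: attacked by Qf2; g2: attacked by Qf2; h2: attacked by Qf2.
Legal moves for Black: none.
Not in check and no legal moves → stalemate.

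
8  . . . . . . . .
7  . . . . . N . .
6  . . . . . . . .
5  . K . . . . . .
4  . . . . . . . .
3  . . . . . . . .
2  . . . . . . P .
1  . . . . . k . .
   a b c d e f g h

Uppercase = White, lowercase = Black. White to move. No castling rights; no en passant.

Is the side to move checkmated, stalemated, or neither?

neither

White to move; white king on b5.
In check: no.
Legal moves for White: Nh8, Nd8, Nh6, Nd6, Ng5, Ne5, Kc6, Kb6, Ka6, Kc5, Ka5, Kc4, Kb4, Ka4, g3, g4.
White has 16 legal moves and is not in check → neither.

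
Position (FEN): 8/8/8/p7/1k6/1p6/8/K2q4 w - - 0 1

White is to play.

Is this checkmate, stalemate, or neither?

neither

White to move; white king on a1.
In check: yes, from the black queen on d1.
King squares — b1: attacked by Qd1; a2: attacked by Pb3; b2: available.
Legal moves for White: Kb2.
White is in check but has 1 legal move → neither.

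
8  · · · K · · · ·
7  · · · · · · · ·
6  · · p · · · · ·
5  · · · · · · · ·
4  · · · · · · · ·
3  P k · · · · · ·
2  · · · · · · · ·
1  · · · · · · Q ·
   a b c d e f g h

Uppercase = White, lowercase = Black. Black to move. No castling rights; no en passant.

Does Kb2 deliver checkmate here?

After Kb2: white king on d8; in check: no.
White is not in check, so this cannot be checkmate.

no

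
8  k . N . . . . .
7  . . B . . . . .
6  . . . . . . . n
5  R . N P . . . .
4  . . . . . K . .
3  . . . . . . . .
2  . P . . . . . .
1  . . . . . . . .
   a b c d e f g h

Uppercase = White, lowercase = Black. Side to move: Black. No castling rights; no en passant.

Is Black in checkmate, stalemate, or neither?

Black to move; black king on a8.
In check: yes, from the white rook on a5.
King squares — a7: attacked by Ra5; b7: attacked by Nc5; b8: attacked by Bc7.
Legal moves for Black: none.
In check with no legal moves → checkmate.

checkmate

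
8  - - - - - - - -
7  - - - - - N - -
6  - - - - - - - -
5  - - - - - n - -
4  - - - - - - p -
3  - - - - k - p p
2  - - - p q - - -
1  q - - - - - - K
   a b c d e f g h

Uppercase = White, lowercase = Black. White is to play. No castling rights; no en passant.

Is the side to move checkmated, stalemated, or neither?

White to move; white king on h1.
In check: yes, from the black queen on a1.
King squares — g1: attacked by Qa1; g2: attacked by Qe2; h2: attacked by Qe2.
Legal moves for White: none.
In check with no legal moves → checkmate.

checkmate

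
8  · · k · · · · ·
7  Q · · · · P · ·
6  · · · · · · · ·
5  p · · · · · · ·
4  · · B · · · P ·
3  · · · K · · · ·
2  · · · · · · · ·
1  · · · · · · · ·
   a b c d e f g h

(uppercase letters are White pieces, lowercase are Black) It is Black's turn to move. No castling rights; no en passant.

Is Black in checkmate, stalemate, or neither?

Black to move; black king on c8.
In check: no.
Legal moves for Black: Kd8, a4.
Black has 2 legal moves and is not in check → neither.

neither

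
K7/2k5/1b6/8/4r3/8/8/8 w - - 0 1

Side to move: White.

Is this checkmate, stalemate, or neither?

stalemate

White to move; white king on a8.
In check: no.
King squares — a7: attacked by Bb6; b7: attacked by Kc7; b8: attacked by Kc7.
Legal moves for White: none.
Not in check and no legal moves → stalemate.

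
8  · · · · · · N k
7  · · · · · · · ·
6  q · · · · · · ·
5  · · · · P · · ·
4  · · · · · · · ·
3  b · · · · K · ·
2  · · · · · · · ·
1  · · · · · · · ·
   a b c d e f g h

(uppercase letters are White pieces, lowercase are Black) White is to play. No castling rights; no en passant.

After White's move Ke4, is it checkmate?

After Ke4: black king on h8; in check: no.
Black is not in check, so this cannot be checkmate.

no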